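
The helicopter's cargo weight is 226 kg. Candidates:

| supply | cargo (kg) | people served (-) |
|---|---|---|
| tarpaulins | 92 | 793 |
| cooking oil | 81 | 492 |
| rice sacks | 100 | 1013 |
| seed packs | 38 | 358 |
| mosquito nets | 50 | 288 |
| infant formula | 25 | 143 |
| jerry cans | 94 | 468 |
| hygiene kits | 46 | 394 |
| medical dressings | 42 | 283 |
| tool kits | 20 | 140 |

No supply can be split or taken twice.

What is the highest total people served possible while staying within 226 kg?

Taking the top-ratio supplies first gives rice sacks + seed packs + hygiene kits + tool kits for 1905 (204 kg).
The 20 kg tied up in tool kits is better spent on medical dressings — total rises to 2048 (226 kg).

2048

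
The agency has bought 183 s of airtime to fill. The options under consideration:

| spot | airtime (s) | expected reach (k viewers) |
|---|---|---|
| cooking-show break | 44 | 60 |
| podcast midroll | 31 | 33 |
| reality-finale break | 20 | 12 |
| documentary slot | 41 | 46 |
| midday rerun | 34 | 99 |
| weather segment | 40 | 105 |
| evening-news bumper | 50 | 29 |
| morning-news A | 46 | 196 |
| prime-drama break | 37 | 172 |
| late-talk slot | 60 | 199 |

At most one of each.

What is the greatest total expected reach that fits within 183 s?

672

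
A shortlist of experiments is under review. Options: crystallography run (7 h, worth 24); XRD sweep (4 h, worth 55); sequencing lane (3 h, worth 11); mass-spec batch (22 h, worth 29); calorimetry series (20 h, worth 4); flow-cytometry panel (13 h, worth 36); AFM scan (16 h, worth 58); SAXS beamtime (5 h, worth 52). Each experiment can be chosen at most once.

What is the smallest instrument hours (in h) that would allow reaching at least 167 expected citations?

Look for the lowest-instrument combination reaching 167.
XRD sweep + sequencing lane + AFM scan + SAXS beamtime: 176 expected citations at 28 h.
Below 28 h the best achievable stays under 167.

28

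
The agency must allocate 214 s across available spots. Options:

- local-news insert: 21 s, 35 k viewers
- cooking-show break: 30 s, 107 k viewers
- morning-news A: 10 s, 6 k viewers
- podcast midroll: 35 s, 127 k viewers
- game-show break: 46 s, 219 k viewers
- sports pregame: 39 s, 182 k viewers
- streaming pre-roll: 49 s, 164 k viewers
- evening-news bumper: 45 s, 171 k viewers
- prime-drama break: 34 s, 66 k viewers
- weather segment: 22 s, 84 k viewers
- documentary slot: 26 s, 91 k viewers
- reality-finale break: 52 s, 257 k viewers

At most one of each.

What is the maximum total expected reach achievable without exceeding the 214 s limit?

Greedy by ratio would take morning-news A + game-show break + sports pregame + evening-news bumper + weather segment + reality-finale break: 214 s used, total 919.
Replace morning-news A and weather segment with cooking-show break: the trade gains 17 net, giving 936 at 212 s.
Nothing else within 214 s beats 936.

936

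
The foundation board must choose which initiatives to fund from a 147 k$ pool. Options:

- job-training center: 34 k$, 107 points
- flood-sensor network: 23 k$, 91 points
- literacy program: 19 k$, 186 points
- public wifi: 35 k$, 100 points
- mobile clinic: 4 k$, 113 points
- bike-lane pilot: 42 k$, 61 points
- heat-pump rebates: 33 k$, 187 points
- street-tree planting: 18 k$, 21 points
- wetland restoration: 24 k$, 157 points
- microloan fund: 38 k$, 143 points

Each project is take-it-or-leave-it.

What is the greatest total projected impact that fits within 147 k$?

877

By projected impact per k$: mobile clinic 28.25, literacy program 9.79, wetland restoration 6.54, heat-pump rebates 5.67 lead.
Flood-sensor network + literacy program + mobile clinic + heat-pump rebates + wetland restoration + microloan fund uses 141 of the 147 k$ and totals 877.
The closest alternative, job-training center + flood-sensor network + literacy program + mobile clinic + heat-pump rebates + wetland restoration, reaches only 841.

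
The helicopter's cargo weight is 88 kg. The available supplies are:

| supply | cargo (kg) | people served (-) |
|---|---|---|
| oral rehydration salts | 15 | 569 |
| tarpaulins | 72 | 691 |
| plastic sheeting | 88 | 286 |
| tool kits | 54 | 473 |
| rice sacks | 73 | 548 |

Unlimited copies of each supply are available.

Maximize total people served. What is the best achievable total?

Taking 5×oral rehydration salts: 75 kg used, 2845 in people served.

2845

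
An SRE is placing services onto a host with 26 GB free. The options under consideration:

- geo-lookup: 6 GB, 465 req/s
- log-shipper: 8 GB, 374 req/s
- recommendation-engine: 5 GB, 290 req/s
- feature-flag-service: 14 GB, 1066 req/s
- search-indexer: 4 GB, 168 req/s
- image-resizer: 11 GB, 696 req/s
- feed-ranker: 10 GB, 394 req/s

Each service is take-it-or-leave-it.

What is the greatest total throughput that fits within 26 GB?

1821

Ranking by ratio (throughput/GB): geo-lookup 77.50, feature-flag-service 76.14, image-resizer 63.27.
Taking geo-lookup + recommendation-engine + feature-flag-service: 25 GB used, 1821 in throughput.
Runner-up feature-flag-service + image-resizer tops out at 1762.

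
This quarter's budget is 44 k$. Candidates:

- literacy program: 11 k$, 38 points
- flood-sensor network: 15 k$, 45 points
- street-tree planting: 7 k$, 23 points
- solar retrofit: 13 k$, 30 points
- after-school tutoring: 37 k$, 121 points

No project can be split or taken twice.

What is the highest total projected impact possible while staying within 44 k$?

144

A density-first pass picks literacy program + flood-sensor network + street-tree planting — 106 at 33 k$.
Dropping literacy program and flood-sensor network frees 26 k$; slotting in after-school tutoring (37 k$) lifts the total to 144 at 44 k$.
The closest alternative, after-school tutoring, reaches only 121.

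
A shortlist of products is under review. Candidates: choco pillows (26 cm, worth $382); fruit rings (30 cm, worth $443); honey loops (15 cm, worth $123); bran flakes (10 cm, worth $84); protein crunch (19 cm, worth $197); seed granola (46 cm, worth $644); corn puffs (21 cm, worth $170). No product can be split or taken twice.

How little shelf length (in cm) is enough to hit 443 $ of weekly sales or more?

Minimise cm subject to total weekly sales ≥ 443.
fruit rings reaches 443 using 30 cm.
No combination under 30 cm hits 443.

30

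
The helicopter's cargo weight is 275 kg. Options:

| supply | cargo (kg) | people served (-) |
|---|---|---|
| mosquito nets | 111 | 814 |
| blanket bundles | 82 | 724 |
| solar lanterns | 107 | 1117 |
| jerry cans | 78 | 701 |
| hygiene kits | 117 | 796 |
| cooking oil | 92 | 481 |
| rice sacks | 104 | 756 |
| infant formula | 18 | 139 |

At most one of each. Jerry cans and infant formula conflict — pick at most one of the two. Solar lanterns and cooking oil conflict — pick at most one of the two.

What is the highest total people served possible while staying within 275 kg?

2542

The ratio ordering already packs tightly: blanket bundles + solar lanterns + jerry cans, 267 kg, 2542.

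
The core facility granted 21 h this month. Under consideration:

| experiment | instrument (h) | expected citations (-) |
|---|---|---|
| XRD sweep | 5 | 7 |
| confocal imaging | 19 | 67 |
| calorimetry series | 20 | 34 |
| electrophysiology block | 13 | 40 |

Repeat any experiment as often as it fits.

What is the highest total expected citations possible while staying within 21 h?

By expected citations per h: confocal imaging 3.53, electrophysiology block 3.08, calorimetry series 1.70, XRD sweep 1.40 lead.
Best packing: confocal imaging — 19 h, 67 total.
That's the maximum — no swap from here does better than 67.

67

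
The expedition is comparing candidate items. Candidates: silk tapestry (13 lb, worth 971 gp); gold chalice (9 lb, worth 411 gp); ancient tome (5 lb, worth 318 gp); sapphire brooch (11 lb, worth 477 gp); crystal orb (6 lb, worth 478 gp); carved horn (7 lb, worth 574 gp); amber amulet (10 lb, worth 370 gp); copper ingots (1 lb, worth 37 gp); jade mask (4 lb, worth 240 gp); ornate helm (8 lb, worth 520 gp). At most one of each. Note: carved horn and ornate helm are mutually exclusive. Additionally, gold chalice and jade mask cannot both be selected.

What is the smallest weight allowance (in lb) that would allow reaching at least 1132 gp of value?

16

Need the lightest bundle worth ≥ 1132.
ancient tome + carved horn + jade mask: 1132 value at 16 lb.
No combination under 16 lb hits 1132.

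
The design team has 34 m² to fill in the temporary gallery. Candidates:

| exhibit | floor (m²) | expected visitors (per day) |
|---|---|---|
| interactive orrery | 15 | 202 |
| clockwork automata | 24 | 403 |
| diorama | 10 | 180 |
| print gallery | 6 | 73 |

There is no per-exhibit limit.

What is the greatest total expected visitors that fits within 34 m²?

583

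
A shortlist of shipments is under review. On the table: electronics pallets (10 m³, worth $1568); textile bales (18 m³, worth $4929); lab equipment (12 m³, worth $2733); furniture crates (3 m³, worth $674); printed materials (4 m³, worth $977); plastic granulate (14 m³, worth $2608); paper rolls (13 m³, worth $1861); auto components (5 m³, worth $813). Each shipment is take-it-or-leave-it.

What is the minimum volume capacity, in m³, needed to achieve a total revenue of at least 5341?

21

Minimise m³ subject to total revenue ≥ 5341.
Taking textile bales + furniture crates gives 5603 (≥ 5341) for 21 m³.
No combination under 21 m³ hits 5341.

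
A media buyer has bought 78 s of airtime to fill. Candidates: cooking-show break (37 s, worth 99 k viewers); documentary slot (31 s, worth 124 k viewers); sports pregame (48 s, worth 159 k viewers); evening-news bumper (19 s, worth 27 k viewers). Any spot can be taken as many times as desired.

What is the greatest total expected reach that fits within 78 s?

Best packing: 2×documentary slot — 62 s, 248 total.

248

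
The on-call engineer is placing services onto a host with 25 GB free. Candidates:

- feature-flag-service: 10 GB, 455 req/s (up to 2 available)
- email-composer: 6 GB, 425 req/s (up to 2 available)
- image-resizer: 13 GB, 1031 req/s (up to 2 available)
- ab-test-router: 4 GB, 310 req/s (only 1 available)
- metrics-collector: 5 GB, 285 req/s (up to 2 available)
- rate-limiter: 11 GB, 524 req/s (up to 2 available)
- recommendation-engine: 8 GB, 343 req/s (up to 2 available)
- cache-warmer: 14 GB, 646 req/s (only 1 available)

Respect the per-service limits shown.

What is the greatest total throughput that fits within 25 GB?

1881

A density-first pass picks email-composer + image-resizer + ab-test-router — 1766 at 23 GB.
The 4 GB tied up in ab-test-router is better spent on email-composer — total rises to 1881 (25 GB).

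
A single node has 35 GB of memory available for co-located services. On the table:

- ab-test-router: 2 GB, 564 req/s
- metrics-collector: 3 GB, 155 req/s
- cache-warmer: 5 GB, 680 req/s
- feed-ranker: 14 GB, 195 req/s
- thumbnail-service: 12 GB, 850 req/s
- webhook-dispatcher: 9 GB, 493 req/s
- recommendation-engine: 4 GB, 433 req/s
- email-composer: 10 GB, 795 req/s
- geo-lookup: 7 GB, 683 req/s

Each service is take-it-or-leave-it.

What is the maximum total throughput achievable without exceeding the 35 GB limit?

3365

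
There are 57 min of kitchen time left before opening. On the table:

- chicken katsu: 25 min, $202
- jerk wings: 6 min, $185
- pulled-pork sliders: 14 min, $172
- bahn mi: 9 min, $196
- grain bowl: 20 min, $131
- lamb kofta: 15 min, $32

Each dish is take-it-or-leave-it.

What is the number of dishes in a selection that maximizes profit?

Optimal total is 755.
For example chicken katsu + jerk wings + pulled-pork sliders + bahn mi achieves it, using 54 min.
Every optimal selection uses 4 dishes.

4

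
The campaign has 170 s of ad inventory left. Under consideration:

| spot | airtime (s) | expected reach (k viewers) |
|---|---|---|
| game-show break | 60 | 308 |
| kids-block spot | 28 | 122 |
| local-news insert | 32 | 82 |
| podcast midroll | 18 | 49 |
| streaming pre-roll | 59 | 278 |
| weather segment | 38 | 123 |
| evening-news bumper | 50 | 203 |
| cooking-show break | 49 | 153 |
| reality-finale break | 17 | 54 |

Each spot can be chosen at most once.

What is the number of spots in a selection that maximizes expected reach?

3

Best achievable expected reach is 789.
One optimal bundle: game-show break + streaming pre-roll + evening-news bumper (169 s).
All optima have 3 spots.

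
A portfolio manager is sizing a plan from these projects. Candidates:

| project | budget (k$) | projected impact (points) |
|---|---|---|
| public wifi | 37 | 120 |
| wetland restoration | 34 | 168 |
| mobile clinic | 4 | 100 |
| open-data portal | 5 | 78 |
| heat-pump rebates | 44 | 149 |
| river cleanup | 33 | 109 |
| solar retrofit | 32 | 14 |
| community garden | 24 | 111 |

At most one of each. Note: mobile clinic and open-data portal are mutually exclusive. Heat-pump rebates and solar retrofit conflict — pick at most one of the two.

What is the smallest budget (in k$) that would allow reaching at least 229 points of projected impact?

Look for the lowest-budget combination reaching 229.
wetland restoration + mobile clinic: 268 projected impact at 38 k$.
Any bundle with less than 38 k$ falls short of 229.

38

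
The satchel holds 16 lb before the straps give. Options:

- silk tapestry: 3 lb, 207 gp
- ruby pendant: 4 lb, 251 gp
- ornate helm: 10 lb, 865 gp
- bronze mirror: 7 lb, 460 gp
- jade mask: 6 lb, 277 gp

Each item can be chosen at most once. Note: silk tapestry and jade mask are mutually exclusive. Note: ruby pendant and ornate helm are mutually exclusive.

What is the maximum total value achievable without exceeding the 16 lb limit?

1142

Density check — ornate helm 86.50, silk tapestry 69.00, bronze mirror 65.71 are the best per lb.
Greedy by ratio would take silk tapestry + ornate helm: 13 lb used, total 1072.
The 3 lb tied up in silk tapestry is better spent on jade mask — total rises to 1142 (16 lb).
No other feasible combination exceeds 1142.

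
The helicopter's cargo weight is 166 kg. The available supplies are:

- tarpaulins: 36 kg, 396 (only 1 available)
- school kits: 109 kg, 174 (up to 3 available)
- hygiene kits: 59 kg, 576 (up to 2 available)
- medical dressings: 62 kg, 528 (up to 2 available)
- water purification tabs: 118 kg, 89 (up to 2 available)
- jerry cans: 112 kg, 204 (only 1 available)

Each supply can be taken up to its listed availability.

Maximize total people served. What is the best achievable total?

The ratio ordering already packs tightly: tarpaulins + 2×hygiene kits, 154 kg, 1548.
No other feasible combination exceeds 1548.

1548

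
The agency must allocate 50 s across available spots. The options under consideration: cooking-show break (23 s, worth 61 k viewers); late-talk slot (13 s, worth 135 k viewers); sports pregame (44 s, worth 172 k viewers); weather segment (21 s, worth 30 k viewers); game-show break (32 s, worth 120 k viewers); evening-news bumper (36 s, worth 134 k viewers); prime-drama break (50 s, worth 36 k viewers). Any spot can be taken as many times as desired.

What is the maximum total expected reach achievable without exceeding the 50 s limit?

Density check — late-talk slot 10.38, sports pregame 3.91, game-show break 3.75, evening-news bumper 3.72 are the best per s.
The ratio ordering already packs tightly: 3×late-talk slot, 39 s, 405.
No other feasible combination exceeds 405.

405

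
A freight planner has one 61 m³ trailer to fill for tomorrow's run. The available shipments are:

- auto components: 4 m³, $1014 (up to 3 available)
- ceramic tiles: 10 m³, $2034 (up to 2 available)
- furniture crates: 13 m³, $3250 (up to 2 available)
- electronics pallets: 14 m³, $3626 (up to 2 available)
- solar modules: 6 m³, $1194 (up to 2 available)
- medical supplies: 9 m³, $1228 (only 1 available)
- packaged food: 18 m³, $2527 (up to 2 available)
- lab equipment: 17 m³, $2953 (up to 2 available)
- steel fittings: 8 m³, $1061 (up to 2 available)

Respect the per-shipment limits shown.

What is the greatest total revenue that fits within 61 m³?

14946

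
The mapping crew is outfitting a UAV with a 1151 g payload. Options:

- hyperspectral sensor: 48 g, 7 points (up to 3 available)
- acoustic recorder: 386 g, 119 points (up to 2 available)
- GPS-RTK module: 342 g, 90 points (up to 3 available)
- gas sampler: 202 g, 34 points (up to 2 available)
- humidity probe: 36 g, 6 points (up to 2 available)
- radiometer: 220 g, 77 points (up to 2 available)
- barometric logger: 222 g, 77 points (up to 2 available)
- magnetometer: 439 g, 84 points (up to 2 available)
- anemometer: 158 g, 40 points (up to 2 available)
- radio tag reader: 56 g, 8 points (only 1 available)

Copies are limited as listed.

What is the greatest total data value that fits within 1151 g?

A density-first pass picks 2×humidity probe + 2×radiometer + 2×barometric logger + anemometer — 360 at 1114 g.
Using the slack differently, acoustic recorder + humidity probe + radiometer + 2×barometric logger + radio tag reader comes to 364 at 1142 g.
Every other selection either busts 1151 g or exceeds an availability limit or fails to beat 364.

364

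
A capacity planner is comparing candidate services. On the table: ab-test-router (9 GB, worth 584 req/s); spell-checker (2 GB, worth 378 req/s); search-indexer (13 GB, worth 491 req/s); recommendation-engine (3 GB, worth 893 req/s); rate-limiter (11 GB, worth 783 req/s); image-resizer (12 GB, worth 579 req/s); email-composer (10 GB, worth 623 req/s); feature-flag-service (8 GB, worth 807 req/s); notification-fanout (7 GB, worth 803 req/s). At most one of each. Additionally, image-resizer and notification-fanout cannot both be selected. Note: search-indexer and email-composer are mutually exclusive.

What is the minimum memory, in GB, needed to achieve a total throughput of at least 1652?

10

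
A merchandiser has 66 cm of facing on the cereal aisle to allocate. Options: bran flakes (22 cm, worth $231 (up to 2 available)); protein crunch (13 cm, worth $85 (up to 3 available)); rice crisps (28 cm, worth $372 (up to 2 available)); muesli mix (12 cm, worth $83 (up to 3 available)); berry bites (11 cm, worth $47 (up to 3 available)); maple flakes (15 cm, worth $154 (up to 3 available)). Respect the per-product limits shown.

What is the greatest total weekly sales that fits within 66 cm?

Density check — rice crisps 13.29, bran flakes 10.50, maple flakes 10.27, muesli mix 6.92 are the best per cm.
Taking the top-ratio products first gives 2×rice crisps for 744 (56 cm).
The 28 cm tied up in rice crisps is better spent on bran flakes + maple flakes — total rises to 757 (65 cm).

757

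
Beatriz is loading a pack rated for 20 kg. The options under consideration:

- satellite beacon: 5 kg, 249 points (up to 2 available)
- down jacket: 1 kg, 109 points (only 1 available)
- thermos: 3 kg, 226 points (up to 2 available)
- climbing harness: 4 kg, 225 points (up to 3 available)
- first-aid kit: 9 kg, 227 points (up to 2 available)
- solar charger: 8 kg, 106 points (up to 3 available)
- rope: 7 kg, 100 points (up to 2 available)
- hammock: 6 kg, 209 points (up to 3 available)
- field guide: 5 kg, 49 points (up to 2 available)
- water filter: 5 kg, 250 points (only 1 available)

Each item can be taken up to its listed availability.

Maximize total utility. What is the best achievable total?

1261

The ratio heuristic lands on down jacket + 2×thermos + 3×climbing harness (1236) but leaves 1 kg idle.
Dropping climbing harness frees 4 kg; slotting in water filter (5 kg) lifts the total to 1261 at 20 kg.
That's the maximum — no swap from here does better than 1261.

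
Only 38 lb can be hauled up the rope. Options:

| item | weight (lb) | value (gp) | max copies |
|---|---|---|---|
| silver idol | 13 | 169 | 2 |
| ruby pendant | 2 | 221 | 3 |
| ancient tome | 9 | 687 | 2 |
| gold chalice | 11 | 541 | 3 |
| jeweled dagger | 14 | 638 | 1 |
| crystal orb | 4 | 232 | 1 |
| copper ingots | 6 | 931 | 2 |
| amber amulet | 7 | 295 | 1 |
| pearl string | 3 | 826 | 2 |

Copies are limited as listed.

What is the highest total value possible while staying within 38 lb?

5109

Filling by ratio: 3×ruby pendant + ancient tome + crystal orb + 2×copper ingots + 2×pearl string for 5096, with 1 lb left unused.
Replace 2×ruby pendant and crystal orb with ancient tome: the trade gains 13 net, giving 5109 at 38 lb.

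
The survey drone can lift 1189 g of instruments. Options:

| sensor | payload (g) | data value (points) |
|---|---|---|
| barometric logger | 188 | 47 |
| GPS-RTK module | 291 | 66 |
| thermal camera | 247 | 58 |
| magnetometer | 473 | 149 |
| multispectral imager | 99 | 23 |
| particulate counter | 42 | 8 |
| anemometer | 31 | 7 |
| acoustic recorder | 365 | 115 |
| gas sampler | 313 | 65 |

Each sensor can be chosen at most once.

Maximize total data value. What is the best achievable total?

Ranking by ratio (data value/g): acoustic recorder 0.32, magnetometer 0.32, barometric logger 0.25.
Taking the top-ratio sensors first gives barometric logger + magnetometer + multispectral imager + anemometer + acoustic recorder for 341 (1156 g).
The 219 g tied up in barometric logger and anemometer is better spent on thermal camera — total rises to 345 (1184 g).
Next best is barometric logger + magnetometer + multispectral imager + particulate counter + acoustic recorder at 342 (1167 g) — short by 3.

345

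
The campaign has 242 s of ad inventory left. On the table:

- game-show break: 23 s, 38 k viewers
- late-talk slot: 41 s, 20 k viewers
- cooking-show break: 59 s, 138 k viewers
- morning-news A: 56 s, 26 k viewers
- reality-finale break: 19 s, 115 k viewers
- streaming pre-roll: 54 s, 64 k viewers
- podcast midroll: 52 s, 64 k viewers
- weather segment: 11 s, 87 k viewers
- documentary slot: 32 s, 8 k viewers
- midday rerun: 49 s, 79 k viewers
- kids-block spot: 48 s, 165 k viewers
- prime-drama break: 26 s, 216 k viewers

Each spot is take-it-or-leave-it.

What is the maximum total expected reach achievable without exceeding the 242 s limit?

Best packing: game-show break + cooking-show break + reality-finale break + weather segment + midday rerun + kids-block spot + prime-drama break — 235 s, 838 total.
The spare 7 s is too small for any remaining spot, and no exchange beats 838.

838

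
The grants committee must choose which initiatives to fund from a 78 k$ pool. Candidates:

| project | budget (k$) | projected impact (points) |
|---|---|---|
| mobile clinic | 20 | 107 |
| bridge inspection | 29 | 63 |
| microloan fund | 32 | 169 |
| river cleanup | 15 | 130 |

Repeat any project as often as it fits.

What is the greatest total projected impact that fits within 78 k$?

650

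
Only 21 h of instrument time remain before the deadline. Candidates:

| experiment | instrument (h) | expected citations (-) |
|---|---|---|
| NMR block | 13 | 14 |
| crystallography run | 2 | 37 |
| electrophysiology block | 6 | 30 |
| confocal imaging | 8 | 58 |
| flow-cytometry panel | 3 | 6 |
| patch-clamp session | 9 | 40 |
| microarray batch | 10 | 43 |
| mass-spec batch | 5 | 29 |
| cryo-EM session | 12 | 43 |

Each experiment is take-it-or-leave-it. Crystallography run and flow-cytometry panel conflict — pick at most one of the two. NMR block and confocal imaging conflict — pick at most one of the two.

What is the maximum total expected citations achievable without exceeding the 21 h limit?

Taking crystallography run + electrophysiology block + confocal imaging + mass-spec batch: 21 h used, 154 in expected citations.
Runner-up crystallography run + confocal imaging + microarray batch tops out at 138.

154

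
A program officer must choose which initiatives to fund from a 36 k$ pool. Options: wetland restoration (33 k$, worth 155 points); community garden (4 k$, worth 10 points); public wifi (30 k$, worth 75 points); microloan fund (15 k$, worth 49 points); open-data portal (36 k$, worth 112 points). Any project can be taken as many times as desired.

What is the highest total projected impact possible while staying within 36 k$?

155

The ratio ordering already packs tightly: wetland restoration, 33 k$, 155.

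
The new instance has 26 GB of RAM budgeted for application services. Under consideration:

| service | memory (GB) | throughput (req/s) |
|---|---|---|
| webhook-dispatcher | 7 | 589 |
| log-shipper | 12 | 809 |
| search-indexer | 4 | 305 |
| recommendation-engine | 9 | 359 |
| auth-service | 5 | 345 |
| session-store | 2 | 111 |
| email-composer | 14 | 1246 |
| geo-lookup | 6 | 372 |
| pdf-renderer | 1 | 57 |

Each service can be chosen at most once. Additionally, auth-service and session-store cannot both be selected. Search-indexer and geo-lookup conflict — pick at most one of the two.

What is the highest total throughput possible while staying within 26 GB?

Density check — email-composer 89.00, webhook-dispatcher 84.14, search-indexer 76.25 are the best per GB.
Best packing: webhook-dispatcher + search-indexer + email-composer + pdf-renderer — 26 GB, 2197 total.

2197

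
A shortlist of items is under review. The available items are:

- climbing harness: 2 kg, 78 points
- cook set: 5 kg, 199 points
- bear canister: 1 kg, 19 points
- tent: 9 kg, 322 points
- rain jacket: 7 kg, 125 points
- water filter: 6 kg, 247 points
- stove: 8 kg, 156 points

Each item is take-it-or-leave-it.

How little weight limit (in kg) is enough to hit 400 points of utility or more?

Look for the lowest-weight combination reaching 400.
climbing harness + tent: 400 utility at 11 kg.
No combination under 11 kg hits 400.

11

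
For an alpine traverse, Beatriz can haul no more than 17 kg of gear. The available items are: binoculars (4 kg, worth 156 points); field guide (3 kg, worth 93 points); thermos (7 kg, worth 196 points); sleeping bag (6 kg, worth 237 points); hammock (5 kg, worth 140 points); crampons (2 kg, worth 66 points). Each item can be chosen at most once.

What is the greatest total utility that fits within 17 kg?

599

The ratio heuristic lands on binoculars + field guide + sleeping bag + crampons (552) but leaves 2 kg idle.
Dropping field guide frees 3 kg; slotting in hammock (5 kg) lifts the total to 599 at 17 kg.
No other feasible combination exceeds 599.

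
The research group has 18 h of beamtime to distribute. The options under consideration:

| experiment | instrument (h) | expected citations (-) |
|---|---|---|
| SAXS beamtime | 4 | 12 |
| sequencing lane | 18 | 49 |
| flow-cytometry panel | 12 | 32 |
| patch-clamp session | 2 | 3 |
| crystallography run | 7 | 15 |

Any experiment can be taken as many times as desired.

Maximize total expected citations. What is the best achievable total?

51

The ratio ordering already packs tightly: 4×SAXS beamtime + patch-clamp session, 18 h, 51.
Every other selection either busts 18 h or fails to beat 51.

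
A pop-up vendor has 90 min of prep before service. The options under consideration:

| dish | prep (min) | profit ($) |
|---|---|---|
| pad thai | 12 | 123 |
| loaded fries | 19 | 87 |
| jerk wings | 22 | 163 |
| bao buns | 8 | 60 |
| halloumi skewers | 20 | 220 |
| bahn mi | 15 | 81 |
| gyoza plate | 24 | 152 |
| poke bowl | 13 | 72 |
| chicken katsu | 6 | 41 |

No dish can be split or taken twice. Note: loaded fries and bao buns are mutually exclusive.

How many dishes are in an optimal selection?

Optimal total is 719.
For example pad thai + jerk wings + bao buns + halloumi skewers + bahn mi + poke bowl achieves it, using 90 min.
Every optimal selection uses 6 dishes.

6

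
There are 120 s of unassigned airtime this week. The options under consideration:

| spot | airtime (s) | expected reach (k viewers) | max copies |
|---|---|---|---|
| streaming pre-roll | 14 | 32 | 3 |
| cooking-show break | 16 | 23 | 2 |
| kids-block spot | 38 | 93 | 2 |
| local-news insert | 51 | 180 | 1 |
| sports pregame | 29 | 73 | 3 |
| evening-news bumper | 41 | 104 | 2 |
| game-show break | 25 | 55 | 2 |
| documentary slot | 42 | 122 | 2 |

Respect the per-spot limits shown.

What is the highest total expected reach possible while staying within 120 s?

Greedy by ratio would take streaming pre-roll + local-news insert + documentary slot: 107 s used, total 334.
The 14 s tied up in streaming pre-roll is better spent on game-show break — total rises to 357 (118 s).
Nothing else within 120 s beats 357.

357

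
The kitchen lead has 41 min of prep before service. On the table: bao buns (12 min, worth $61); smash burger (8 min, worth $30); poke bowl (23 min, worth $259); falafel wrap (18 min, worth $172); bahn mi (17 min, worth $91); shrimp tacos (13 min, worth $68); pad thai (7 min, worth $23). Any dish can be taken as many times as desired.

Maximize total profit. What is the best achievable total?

431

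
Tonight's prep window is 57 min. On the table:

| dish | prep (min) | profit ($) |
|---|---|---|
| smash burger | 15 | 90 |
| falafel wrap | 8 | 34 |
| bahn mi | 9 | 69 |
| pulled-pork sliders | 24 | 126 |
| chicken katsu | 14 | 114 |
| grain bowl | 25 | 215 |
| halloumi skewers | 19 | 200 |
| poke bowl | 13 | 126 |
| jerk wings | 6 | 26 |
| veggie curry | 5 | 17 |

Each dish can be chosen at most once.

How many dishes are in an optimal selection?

3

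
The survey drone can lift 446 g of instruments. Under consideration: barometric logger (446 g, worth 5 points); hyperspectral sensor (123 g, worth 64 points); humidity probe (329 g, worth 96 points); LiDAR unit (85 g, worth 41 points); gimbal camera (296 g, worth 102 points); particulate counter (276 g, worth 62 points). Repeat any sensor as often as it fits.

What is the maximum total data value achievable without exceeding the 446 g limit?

By data value per g: hyperspectral sensor 0.52, LiDAR unit 0.48, gimbal camera 0.34 lead.
The ratio heuristic lands on 3×hyperspectral sensor (192) but leaves 77 g idle.
Replace hyperspectral sensor with 2×LiDAR unit: the trade gains 18 net, giving 210 at 416 g.
That's the maximum — no swap from here does better than 210.

210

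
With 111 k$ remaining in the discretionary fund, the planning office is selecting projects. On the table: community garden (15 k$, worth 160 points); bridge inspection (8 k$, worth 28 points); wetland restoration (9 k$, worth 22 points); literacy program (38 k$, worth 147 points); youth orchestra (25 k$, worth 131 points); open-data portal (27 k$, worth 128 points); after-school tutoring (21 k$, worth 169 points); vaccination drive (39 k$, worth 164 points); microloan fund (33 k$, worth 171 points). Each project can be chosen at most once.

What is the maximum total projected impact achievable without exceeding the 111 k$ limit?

Best packing: community garden + bridge inspection + wetland restoration + youth orchestra + after-school tutoring + microloan fund — 111 k$, 681 total.
Nothing else within 111 k$ beats 681.

681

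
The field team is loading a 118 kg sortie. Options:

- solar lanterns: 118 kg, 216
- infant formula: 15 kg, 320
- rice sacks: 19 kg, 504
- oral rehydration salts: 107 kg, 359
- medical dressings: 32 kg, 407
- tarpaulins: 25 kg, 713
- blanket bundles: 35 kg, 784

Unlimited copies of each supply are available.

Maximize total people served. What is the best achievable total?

3172

Infant formula + 4×tarpaulins uses 115 of the 118 kg and totals 3172.
No other feasible combination exceeds 3172.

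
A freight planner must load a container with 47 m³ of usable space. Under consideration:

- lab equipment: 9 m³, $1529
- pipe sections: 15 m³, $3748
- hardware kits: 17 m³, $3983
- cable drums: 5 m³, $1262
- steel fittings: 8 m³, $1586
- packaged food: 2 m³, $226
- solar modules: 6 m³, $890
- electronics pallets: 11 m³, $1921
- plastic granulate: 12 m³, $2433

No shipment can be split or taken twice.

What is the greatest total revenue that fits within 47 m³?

10805

Best packing: pipe sections + hardware kits + cable drums + steel fittings + packaged food — 47 m³, 10805 total.
Next best is pipe sections + hardware kits + cable drums + steel fittings at 10579 (45 m³) — short by 226.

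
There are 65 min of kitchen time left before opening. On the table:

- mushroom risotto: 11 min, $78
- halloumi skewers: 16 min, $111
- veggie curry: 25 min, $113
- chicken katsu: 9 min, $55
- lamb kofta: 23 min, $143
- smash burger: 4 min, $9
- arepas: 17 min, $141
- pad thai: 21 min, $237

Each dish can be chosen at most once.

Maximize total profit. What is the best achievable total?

567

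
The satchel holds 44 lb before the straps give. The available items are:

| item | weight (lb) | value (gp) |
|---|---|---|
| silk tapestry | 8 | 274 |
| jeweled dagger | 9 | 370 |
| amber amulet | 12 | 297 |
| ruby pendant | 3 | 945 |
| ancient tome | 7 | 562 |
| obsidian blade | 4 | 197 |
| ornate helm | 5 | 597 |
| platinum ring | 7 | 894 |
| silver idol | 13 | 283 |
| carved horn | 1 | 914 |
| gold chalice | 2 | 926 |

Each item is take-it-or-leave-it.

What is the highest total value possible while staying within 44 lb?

5482

Taking the top-ratio items first gives jeweled dagger + ruby pendant + ancient tome + obsidian blade + ornate helm + platinum ring + carved horn + gold chalice for 5405 (38 lb).
The 4 lb tied up in obsidian blade is better spent on silk tapestry — total rises to 5482 (42 lb).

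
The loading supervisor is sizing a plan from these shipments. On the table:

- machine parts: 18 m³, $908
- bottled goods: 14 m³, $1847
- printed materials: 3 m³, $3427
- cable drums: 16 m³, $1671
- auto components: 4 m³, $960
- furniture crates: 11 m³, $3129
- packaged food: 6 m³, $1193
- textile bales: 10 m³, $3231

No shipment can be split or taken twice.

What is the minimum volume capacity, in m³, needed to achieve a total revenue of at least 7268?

17

Need the lightest bundle worth ≥ 7268.
Taking printed materials + auto components + textile bales gives 7618 (≥ 7268) for 17 m³.
No combination under 17 m³ hits 7268.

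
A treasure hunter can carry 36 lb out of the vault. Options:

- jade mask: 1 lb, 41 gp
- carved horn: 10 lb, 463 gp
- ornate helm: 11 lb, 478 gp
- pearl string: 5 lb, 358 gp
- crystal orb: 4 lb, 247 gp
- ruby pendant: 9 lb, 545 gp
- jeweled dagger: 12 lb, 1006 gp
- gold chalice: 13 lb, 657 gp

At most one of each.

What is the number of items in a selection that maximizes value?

4

Best achievable value is 2372.
One optimal bundle: carved horn + pearl string + ruby pendant + jeweled dagger (36 lb).
Any selection reaching 2372 contains exactly 4 items.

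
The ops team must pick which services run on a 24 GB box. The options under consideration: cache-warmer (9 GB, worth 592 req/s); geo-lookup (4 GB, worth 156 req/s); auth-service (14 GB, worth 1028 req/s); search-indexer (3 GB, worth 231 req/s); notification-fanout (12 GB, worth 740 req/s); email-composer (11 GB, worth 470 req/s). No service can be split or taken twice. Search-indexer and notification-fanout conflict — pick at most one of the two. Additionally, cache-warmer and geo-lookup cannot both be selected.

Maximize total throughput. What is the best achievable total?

Filling by ratio: geo-lookup + auth-service + search-indexer for 1415, with 3 GB left unused.
Replace geo-lookup and search-indexer with cache-warmer: the trade gains 205 net, giving 1620 at 23 GB.
Next best is geo-lookup + auth-service + search-indexer at 1415 (21 GB) — short by 205.

1620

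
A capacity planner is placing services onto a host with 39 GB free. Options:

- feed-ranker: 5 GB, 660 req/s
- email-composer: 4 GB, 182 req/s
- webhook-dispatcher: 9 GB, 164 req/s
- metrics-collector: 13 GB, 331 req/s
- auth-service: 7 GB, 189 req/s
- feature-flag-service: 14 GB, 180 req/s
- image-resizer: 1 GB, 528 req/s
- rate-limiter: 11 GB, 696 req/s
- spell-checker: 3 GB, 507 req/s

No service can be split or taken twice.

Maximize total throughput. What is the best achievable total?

2904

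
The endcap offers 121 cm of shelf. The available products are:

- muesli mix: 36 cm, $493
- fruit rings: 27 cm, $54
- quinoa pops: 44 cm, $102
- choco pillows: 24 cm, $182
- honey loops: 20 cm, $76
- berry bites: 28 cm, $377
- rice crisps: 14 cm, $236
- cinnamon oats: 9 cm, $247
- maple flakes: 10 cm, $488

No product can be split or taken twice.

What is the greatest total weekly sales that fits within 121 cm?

2023

Best packing: muesli mix + choco pillows + berry bites + rice crisps + cinnamon oats + maple flakes — 121 cm, 2023 total.
Next best is muesli mix + honey loops + berry bites + rice crisps + cinnamon oats + maple flakes at 1917 (117 cm) — short by 106.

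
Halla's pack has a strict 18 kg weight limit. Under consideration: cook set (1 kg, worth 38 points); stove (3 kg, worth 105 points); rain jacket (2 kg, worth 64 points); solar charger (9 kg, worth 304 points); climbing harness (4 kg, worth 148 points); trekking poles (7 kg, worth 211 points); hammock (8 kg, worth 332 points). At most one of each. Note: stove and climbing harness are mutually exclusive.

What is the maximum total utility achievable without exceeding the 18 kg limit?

Best packing: cook set + solar charger + hammock — 18 kg, 674 total.

674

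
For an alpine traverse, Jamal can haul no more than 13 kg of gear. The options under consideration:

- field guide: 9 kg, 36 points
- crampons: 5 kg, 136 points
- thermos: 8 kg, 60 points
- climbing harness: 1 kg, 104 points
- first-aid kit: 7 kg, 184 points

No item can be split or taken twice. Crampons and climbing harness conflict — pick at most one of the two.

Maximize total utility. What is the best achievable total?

By utility per kg: climbing harness 104.00, crampons 27.20, first-aid kit 26.29 lead.
Taking crampons + first-aid kit: 12 kg used, 320 in utility.
An exhaustive check of the 32 subsets confirms 320.

320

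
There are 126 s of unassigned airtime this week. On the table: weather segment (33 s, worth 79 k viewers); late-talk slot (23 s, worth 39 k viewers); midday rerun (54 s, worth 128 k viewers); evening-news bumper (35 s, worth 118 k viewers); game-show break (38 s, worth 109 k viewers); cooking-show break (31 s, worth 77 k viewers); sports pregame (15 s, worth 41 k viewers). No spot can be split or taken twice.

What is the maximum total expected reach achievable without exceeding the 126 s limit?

347

Ranking by ratio (expected reach/s): evening-news bumper 3.37, game-show break 2.87, sports pregame 2.73, cooking-show break 2.48.
Greedy by ratio would take evening-news bumper + game-show break + cooking-show break + sports pregame: 119 s used, total 345.
The 31 s tied up in cooking-show break is better spent on weather segment — total rises to 347 (121 s).
The closest alternative, evening-news bumper + game-show break + cooking-show break + sports pregame, reaches only 345.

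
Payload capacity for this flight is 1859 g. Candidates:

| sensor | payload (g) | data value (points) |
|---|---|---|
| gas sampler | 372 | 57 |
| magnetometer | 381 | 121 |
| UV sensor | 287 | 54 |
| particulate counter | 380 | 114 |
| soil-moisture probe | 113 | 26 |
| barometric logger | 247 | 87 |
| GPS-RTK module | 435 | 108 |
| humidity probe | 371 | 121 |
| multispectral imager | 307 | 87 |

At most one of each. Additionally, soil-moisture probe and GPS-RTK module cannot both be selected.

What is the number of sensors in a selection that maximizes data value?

6

Optimal total is 556.
One optimal bundle: magnetometer + particulate counter + soil-moisture probe + barometric logger + humidity probe + multispectral imager (1799 g).
Any selection reaching 556 contains exactly 6 sensors.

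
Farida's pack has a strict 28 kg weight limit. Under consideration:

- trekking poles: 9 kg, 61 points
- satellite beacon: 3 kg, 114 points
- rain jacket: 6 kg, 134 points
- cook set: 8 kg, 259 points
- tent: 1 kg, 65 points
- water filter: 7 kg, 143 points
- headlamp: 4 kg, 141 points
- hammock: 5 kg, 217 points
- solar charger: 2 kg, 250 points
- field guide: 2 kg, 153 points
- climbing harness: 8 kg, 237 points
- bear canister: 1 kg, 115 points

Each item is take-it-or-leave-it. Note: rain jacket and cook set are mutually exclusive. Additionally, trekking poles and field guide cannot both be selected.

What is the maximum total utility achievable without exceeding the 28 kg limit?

Satellite beacon + cook set + tent + headlamp + hammock + solar charger + field guide + bear canister uses 26 of the 28 kg and totals 1314.
An exhaustive check of the 4096 subsets confirms 1314.

1314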